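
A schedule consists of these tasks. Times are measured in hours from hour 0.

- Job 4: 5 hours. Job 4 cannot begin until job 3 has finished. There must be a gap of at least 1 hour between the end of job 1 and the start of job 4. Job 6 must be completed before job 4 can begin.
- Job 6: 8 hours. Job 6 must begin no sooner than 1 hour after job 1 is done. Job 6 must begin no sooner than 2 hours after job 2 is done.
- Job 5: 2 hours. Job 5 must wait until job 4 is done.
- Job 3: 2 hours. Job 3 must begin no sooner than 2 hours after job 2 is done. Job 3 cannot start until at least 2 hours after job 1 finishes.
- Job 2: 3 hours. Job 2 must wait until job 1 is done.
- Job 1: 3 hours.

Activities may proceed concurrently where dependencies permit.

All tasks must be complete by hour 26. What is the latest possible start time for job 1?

Nothing follows job 5; the deadline of hour 26 is its only limit. It must start by 26 − 2 = hour 24.
Job 4 has to be done before job 5 (must start by hour 24). That means finishing by hour 24, i.e. starting by 24 − 5 = hour 19.
Job 3 has to be done before job 4 (must start by hour 19). That means finishing by hour 19, i.e. starting by 19 − 2 = hour 17.
Job 6 must finish before job 4 (must start by hour 19). With an 8-hour duration, job 6 must start by 19 − 8 = hour 11.
Job 2 must finish in time for job 3 (must start by hour 17, minus 2-hour gap → hour 15); job 6 (must start by hour 11, minus 2-hour gap → hour 9). The tightest is hour 9, so job 2 must start by 9 − 3 = hour 6.
Job 1 has several dependents: job 2 (must start by hour 6); job 3 (must start by hour 17, minus 2-hour gap → hour 15); job 4 (must start by hour 19, minus 1-hour gap → hour 18); job 6 (must start by hour 11, minus 1-hour gap → hour 10). The earliest of those limits is hour 6, so job 1 must start by 6 − 3 = hour 3.

3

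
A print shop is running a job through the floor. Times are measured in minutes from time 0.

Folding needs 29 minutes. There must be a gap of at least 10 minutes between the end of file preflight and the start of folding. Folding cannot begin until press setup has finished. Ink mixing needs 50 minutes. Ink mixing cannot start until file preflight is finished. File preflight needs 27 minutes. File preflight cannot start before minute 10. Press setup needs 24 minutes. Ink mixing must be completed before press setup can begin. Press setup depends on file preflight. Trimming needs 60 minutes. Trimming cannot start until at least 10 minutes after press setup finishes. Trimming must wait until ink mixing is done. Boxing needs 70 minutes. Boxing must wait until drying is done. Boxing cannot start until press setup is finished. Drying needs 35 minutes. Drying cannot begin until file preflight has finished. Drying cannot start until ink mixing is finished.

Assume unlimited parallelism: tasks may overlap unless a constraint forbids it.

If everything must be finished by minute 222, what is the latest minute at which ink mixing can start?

Trimming must finish by minute 222; it takes 60 minutes, so it must start by 222 − 60 = minute 162.
Nothing follows folding; the deadline of minute 222 is its only limit. It must start by 222 − 29 = minute 193.
To finish by minute 222, boxing (duration 70) must start no later than minute 152.
Press setup feeds trimming (must start by minute 162, minus 10-minute gap → minute 152); folding (must start by minute 193); boxing (must start by minute 152). Taking the minimum, press setup must finish by minute 152 and start by 152 − 24 = minute 128.
Since boxing (must start by minute 152) depends on it, drying must finish by minute 152. Backing off its 35-minute duration gives a latest start of minute 117.
Ink mixing must finish in time for press setup (must start by minute 128); drying (must start by minute 117); trimming (must start by minute 162). The tightest is minute 117, so ink mixing must start by 117 − 50 = minute 67.

67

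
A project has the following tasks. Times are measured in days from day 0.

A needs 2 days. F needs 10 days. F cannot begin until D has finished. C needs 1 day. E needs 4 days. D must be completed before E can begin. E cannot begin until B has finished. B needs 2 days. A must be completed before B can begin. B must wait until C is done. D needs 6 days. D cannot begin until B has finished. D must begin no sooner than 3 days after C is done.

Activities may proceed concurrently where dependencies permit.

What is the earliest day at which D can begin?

4

C has no prerequisites, so it starts at day 0 and finishes at day 1.
A can start immediately at day 0; it finishes at day 2.
B has to wait for A (finishes day 2); C (finishes day 1). The latest of these is day 2, so B runs day 2 to 2 + 2 = day 4.
D waits on B (finishes day 4); C (finishes day 1, plus 3-day gap → day 4). The latest of these is day 4, which is the earliest D can start.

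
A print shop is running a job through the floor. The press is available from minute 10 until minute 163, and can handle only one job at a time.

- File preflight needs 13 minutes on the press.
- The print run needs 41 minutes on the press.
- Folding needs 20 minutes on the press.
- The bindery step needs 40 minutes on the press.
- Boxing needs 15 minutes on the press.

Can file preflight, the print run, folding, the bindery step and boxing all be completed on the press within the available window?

Yes

The press window is 163 − 10 = 153 minutes.
Running back to back, the jobs need 13 + 41 + 20 + 40 + 15 = 129 minutes on the press.
Since 129 ≤ 153, they fit within the window.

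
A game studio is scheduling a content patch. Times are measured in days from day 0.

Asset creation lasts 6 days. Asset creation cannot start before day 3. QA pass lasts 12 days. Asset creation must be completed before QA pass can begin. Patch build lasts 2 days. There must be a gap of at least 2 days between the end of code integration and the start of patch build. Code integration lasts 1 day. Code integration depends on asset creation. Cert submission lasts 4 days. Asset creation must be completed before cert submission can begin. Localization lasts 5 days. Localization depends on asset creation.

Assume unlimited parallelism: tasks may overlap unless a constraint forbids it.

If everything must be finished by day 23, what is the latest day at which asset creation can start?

5

Nothing follows patch build; the deadline of day 23 is its only limit. It must start by 23 − 2 = day 21.
Since patch build (must start by day 21, minus 2-day gap → day 19) depends on it, code integration must finish by day 19. Backing off its 1-day duration gives a latest start of day 18.
Nothing follows localization; the deadline of day 23 is its only limit. It must start by 23 − 5 = day 18.
Nothing follows QA pass; the deadline of day 23 is its only limit. It must start by 23 − 12 = day 11.
Cert submission must finish by day 23; it takes 4 days, so it must start by 23 − 4 = day 19.
Asset creation feeds code integration (must start by day 18); localization (must start by day 18); QA pass (must start by day 11); cert submission (must start by day 19). Taking the minimum, asset creation must finish by day 11 and start by 11 − 6 = day 5.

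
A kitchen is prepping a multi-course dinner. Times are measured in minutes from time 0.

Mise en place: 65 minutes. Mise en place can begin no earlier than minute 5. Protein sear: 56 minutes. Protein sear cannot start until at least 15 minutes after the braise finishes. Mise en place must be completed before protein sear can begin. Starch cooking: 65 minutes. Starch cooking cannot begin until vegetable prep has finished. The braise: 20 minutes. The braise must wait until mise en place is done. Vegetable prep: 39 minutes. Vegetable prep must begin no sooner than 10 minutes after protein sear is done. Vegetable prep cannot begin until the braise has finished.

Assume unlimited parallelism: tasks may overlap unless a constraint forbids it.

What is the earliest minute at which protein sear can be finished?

161

Mise en place cannot begin until its own release at minute 5. It runs from minute 5 to 5 + 65 = minute 70.
After mise en place (finishes minute 70), the braise can start at minute 70 and finishes at minute 90.
Protein sear cannot start until the braise (finishes minute 90, plus 15-minute gap → minute 105); mise en place (finishes minute 70). The controlling bound is minute 105, so protein sear finishes at 105 + 56 = minute 161.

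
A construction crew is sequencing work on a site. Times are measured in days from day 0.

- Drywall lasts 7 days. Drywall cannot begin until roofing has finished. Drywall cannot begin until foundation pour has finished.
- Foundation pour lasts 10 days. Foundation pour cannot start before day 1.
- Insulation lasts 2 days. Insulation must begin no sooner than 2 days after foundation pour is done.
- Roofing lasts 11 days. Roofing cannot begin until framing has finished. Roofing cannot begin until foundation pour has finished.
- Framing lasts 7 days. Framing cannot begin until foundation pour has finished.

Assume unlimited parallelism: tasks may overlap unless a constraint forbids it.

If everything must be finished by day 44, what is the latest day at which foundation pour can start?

9

Nothing follows drywall; the deadline of day 44 is its only limit. It must start by 44 − 7 = day 37.
Roofing has to be done before drywall (must start by day 37). That means finishing by day 37, i.e. starting by 37 − 11 = day 26.
Since roofing (must start by day 26) depends on it, framing must finish by day 26. Backing off its 7-day duration gives a latest start of day 19.
To finish by day 44, insulation (duration 2) must start no later than day 42.
Foundation pour must finish in time for framing (must start by day 19); roofing (must start by day 26); insulation (must start by day 42, minus 2-day gap → day 40); drywall (must start by day 37). The tightest is day 19, so foundation pour must start by 19 − 10 = day 9.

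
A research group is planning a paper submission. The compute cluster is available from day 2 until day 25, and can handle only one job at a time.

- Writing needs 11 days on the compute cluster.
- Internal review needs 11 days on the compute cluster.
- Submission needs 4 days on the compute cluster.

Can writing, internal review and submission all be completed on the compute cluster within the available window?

The compute cluster window is 25 − 2 = 23 days.
Running back to back, the jobs need 11 + 11 + 4 = 26 days on the compute cluster.
Since 26 > 23, they cannot all fit.

No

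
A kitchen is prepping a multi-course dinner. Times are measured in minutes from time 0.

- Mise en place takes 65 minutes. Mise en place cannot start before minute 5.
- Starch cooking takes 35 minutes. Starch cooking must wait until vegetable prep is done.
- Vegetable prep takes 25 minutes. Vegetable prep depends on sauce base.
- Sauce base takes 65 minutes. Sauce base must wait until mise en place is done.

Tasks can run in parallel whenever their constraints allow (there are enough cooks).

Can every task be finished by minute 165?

Mise en place cannot begin until its own release at minute 5. It runs from minute 5 to 5 + 65 = minute 70.
Sauce base cannot begin until mise en place (finishes minute 70). It runs from minute 70 to 70 + 65 = minute 135.
After sauce base (finishes minute 135), vegetable prep can start at minute 135 and finishes at minute 160.
Starch cooking waits on vegetable prep (finishes minute 160), so it starts at minute 160 and finishes at 160 + 35 = minute 195.
The earliest everything can be done is minute 195, which is after the deadline of 165, so it is not possible.

No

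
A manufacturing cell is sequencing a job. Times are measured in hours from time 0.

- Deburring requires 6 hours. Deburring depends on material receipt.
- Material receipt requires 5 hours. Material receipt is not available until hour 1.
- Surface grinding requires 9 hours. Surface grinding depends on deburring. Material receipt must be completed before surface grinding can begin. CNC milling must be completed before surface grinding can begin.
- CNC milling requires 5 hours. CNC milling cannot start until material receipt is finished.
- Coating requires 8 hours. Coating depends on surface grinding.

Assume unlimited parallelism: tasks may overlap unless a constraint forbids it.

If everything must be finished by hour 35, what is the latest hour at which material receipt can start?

7

Coating must finish by hour 35; it takes 8 hours, so it must start by 35 − 8 = hour 27.
Surface grinding feeds into coating (must start by hour 27); so surface grinding must finish by hour 27 and therefore start by hour 18.
Deburring feeds into surface grinding (must start by hour 18); so deburring must finish by hour 18 and therefore start by hour 12.
Since surface grinding (must start by hour 18) depends on it, CNC milling must finish by hour 18. Backing off its 5-hour duration gives a latest start of hour 13.
For material receipt: deburring (must start by hour 12); CNC milling (must start by hour 13); surface grinding (must start by hour 18). The most restrictive is hour 12; with a 5-hour duration, material receipt must start by hour 7.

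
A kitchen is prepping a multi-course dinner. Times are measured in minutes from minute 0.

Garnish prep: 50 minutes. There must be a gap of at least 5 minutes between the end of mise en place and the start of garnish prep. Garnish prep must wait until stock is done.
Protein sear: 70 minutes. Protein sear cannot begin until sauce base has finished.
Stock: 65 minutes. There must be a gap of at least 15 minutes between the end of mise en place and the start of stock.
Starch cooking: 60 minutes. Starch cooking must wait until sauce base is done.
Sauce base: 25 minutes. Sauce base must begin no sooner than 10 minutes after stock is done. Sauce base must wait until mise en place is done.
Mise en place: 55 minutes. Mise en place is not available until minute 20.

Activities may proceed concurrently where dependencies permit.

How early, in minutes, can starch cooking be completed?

Mise en place waits on its own release at minute 20, so it starts at minute 20 and finishes at 20 + 55 = minute 75.
Stock cannot begin until mise en place (finishes minute 75, plus 15-minute gap → minute 90). It runs from minute 90 to 90 + 65 = minute 155.
Sauce base has to wait for stock (finishes minute 155, plus 10-minute gap → minute 165); mise en place (finishes minute 75). The latest of these is minute 165, so sauce base runs minute 165 to 165 + 25 = minute 190.
Starch cooking cannot begin until sauce base (finishes minute 190). It runs from minute 190 to 190 + 60 = minute 250.

250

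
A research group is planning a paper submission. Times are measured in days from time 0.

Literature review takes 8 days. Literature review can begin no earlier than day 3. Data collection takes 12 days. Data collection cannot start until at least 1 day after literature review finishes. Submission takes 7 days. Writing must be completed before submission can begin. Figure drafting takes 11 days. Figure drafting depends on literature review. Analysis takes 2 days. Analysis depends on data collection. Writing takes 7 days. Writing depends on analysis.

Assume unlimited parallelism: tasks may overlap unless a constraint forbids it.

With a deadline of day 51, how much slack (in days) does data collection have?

After its own release at day 3, literature review can start at day 3 and finishes at day 11.
Data collection cannot begin until literature review (finishes day 11, plus 1-day gap → day 12). It runs from day 12 to 12 + 12 = day 24.

Working backward from the deadline:
Submission has no dependents, so it just needs to finish by day 51. Starting by 51 − 7 = day 44 achieves that.
Writing has to be done before submission (must start by day 44). That means finishing by day 44, i.e. starting by 44 − 7 = day 37.
Analysis has to be done before writing (must start by day 37). That means finishing by day 37, i.e. starting by 37 − 2 = day 35.
Data collection has to be done before analysis (must start by day 35). That means finishing by day 35, i.e. starting by 35 − 12 = day 23.
So data collection can start as early as day 12 and as late as day 23, giving 23 − 12 = 11 days of slack.

11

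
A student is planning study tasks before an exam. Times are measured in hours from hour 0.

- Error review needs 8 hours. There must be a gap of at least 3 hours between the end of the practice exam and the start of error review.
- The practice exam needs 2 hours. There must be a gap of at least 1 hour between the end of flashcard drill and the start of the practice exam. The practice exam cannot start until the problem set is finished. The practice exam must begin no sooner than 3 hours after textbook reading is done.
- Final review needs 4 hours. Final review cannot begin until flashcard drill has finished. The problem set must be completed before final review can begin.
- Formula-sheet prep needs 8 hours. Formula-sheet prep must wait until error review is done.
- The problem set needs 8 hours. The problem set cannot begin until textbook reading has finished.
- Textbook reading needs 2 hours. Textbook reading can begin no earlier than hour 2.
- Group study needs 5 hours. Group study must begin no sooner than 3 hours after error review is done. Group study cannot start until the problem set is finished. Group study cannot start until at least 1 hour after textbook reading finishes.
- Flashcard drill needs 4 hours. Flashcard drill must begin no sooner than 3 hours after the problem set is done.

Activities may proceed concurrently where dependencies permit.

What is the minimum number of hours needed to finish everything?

Textbook reading waits on its own release at hour 2, so it starts at hour 2 and finishes at 2 + 2 = hour 4.
After textbook reading (finishes hour 4), the problem set can start at hour 4 and finishes at hour 12.
Flashcard drill waits on the problem set (finishes hour 12, plus 3-hour gap → hour 15), so it starts at hour 15 and finishes at 15 + 4 = hour 19.
Final review needs all of flashcard drill (finishes hour 19); the problem set (finishes hour 12). That puts its earliest start at hour 19; it finishes at 19 + 4 = hour 23.
For the practice exam: flashcard drill (finishes hour 19, plus 1-hour gap → hour 20); the problem set (finishes hour 12); textbook reading (finishes hour 4, plus 3-hour gap → hour 7). Taking the maximum gives a start of hour 20, and it finishes at 20 + 2 = hour 22.
Error review cannot begin until the practice exam (finishes hour 22, plus 3-hour gap → hour 25). It runs from hour 25 to 25 + 8 = hour 33.
Formula-sheet prep waits on error review (finishes hour 33), so it starts at hour 33 and finishes at 33 + 8 = hour 41.
For group study: error review (finishes hour 33, plus 3-hour gap → hour 36); the problem set (finishes hour 12); textbook reading (finishes hour 4, plus 1-hour gap → hour 5). Taking the maximum gives a start of hour 36, and it finishes at 36 + 5 = hour 41.
All tasks are finished once the last one completes. Finish times: Textbook reading at 4, The problem set at 12, Flashcard drill at 19, The practice exam at 22, Error review at 33, Group study at 41, Formula-sheet prep at 41, Final review at 23. The latest is hour 41.

41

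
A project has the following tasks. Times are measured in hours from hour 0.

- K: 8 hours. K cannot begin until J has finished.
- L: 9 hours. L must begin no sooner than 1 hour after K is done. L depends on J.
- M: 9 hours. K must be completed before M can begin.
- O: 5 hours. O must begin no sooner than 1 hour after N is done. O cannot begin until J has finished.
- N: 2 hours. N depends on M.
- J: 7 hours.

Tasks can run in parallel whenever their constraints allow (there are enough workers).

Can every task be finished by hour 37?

J has no prerequisites, so it starts at hour 0 and finishes at hour 7.
K waits on J (finishes hour 7), so it starts at hour 7 and finishes at 7 + 8 = hour 15.
M waits on K (finishes hour 15), so it starts at hour 15 and finishes at 15 + 9 = hour 24.
N waits on M (finishes hour 24), so it starts at hour 24 and finishes at 24 + 2 = hour 26.
For O: N (finishes hour 26, plus 1-hour gap → hour 27); J (finishes hour 7). Taking the maximum gives a start of hour 27, and it finishes at 27 + 5 = hour 32.
L needs all of K (finishes hour 15, plus 1-hour gap → hour 16); J (finishes hour 7). That puts its earliest start at hour 16; it finishes at 16 + 9 = hour 25.
Every task is finished by hour 32, which is no later than the deadline of 37, so the schedule is feasible.

Yes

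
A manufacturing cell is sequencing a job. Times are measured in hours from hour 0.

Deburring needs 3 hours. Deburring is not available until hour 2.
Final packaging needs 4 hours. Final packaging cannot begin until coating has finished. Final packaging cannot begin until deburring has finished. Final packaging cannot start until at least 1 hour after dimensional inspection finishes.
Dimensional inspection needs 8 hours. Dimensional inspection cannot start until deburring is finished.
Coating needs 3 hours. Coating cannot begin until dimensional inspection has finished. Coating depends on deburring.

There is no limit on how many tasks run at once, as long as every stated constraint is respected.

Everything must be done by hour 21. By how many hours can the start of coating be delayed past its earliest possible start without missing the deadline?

1

Deburring cannot begin until its own release at hour 2. It runs from hour 2 to 2 + 3 = hour 5.
Dimensional inspection waits on deburring (finishes hour 5), so it starts at hour 5 and finishes at 5 + 8 = hour 13.
Coating cannot start until dimensional inspection (finishes hour 13); deburring (finishes hour 5). The controlling bound is hour 13, so coating finishes at 13 + 3 = hour 16.

Working backward from the deadline:
Final packaging must finish by hour 21; it takes 4 hours, so it must start by 21 − 4 = hour 17.
Coating must finish before final packaging (must start by hour 17). With a 3-hour duration, coating must start by 17 − 3 = hour 14.
So coating can start as early as hour 13 and as late as hour 14, giving 14 − 13 = 1 hour of slack.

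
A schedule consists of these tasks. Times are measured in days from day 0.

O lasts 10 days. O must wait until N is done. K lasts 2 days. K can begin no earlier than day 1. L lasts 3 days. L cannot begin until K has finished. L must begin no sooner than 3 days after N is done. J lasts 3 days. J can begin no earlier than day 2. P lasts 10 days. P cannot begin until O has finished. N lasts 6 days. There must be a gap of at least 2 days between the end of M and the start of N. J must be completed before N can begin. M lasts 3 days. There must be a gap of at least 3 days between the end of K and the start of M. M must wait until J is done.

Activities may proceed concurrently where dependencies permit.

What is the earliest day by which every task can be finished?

K cannot begin until its own release at day 1. It runs from day 1 to 1 + 2 = day 3.
J waits on its own release at day 2, so it starts at day 2 and finishes at 2 + 3 = day 5.
M cannot start until K (finishes day 3, plus 3-day gap → day 6); J (finishes day 5). The controlling bound is day 6, so M finishes at 6 + 3 = day 9.
For N: M (finishes day 9, plus 2-day gap → day 11); J (finishes day 5). Taking the maximum gives a start of day 11, and it finishes at 11 + 6 = day 17.
O waits on N (finishes day 17), so it starts at day 17 and finishes at 17 + 10 = day 27.
After O (finishes day 27), P can start at day 27 and finishes at day 37.
For L: K (finishes day 3); N (finishes day 17, plus 3-day gap → day 20). Taking the maximum gives a start of day 20, and it finishes at 20 + 3 = day 23.
All tasks are finished once the last one completes. Finish times: J at 5, K at 3, L at 23, M at 9, N at 17, O at 27, P at 37. The latest is day 37.

37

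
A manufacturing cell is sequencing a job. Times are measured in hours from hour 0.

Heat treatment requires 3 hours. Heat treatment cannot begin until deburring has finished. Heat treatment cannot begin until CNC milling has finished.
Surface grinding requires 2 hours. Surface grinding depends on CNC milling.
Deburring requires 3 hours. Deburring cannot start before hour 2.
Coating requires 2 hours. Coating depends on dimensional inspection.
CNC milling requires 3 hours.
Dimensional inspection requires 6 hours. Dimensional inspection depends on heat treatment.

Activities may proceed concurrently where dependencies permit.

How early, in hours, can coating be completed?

CNC milling has no prerequisites, so it starts at hour 0 and finishes at hour 3.
Deburring cannot begin until its own release at hour 2. It runs from hour 2 to 2 + 3 = hour 5.
Heat treatment has to wait for deburring (finishes hour 5); CNC milling (finishes hour 3). The latest of these is hour 5, so heat treatment runs hour 5 to 5 + 3 = hour 8.
Dimensional inspection cannot begin until heat treatment (finishes hour 8). It runs from hour 8 to 8 + 6 = hour 14.
After dimensional inspection (finishes hour 14), coating can start at hour 14 and finishes at hour 16.

16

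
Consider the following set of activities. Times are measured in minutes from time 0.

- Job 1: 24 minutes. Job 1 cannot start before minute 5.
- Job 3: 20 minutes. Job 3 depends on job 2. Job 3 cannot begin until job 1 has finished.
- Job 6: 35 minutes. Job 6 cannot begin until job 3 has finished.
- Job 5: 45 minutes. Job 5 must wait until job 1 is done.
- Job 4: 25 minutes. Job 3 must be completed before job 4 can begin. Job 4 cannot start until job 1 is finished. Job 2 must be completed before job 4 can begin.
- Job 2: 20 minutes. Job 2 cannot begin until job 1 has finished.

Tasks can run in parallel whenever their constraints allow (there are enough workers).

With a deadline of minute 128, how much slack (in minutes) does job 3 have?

24

Job 1 cannot begin until its own release at minute 5. It runs from minute 5 to 5 + 24 = minute 29.
After job 1 (finishes minute 29), job 2 can start at minute 29 and finishes at minute 49.
Job 3 cannot start until job 2 (finishes minute 49); job 1 (finishes minute 29). The controlling bound is minute 49, so job 3 finishes at 49 + 20 = minute 69.

Working backward from the deadline:
Job 4 has no dependents, so it just needs to finish by minute 128. Starting by 128 − 25 = minute 103 achieves that.
To finish by minute 128, job 6 (duration 35) must start no later than minute 93.
Job 3 must finish in time for job 4 (must start by minute 103); job 6 (must start by minute 93). The tightest is minute 93, so job 3 must start by 93 − 20 = minute 73.
So job 3 can start as early as minute 49 and as late as minute 73, giving 73 − 49 = 24 minutes of slack.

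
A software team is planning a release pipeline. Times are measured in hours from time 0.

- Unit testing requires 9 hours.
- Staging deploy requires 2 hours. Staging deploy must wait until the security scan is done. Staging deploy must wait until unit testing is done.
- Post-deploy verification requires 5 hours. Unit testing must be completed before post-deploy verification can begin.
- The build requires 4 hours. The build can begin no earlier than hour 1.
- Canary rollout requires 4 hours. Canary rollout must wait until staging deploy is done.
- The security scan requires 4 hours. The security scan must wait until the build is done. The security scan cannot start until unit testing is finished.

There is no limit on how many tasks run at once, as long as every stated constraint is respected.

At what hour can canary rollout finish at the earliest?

Unit testing can start immediately at hour 0; it finishes at hour 9.
After its own release at hour 1, the build can start at hour 1 and finishes at hour 5.
The security scan needs all of the build (finishes hour 5); unit testing (finishes hour 9). That puts its earliest start at hour 9; it finishes at 9 + 4 = hour 13.
Staging deploy has to wait for the security scan (finishes hour 13); unit testing (finishes hour 9). The latest of these is hour 13, so staging deploy runs hour 13 to 13 + 2 = hour 15.
Canary rollout waits on staging deploy (finishes hour 15), so it starts at hour 15 and finishes at 15 + 4 = hour 19.

19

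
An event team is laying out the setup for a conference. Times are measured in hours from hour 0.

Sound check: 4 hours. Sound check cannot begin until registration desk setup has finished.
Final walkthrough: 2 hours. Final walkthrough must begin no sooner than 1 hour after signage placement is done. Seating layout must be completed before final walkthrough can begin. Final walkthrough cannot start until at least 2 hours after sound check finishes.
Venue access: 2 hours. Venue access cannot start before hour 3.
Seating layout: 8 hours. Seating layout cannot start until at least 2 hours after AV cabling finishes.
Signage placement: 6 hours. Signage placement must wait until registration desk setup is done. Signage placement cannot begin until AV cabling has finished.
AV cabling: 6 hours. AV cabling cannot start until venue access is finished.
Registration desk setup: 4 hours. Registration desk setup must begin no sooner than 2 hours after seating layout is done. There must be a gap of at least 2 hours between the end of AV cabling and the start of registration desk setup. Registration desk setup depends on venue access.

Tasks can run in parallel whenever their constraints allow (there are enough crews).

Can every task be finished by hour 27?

No

After its own release at hour 3, venue access can start at hour 3 and finishes at hour 5.
After venue access (finishes hour 5), AV cabling can start at hour 5 and finishes at hour 11.
After AV cabling (finishes hour 11, plus 2-hour gap → hour 13), seating layout can start at hour 13 and finishes at hour 21.
Registration desk setup has to wait for seating layout (finishes hour 21, plus 2-hour gap → hour 23); AV cabling (finishes hour 11, plus 2-hour gap → hour 13); venue access (finishes hour 5). The latest of these is hour 23, so registration desk setup runs hour 23 to 23 + 4 = hour 27.
Sound check cannot begin until registration desk setup (finishes hour 27). It runs from hour 27 to 27 + 4 = hour 31.
Signage placement has to wait for registration desk setup (finishes hour 27); AV cabling (finishes hour 11). The latest of these is hour 27, so signage placement runs hour 27 to 27 + 6 = hour 33.
For final walkthrough: signage placement (finishes hour 33, plus 1-hour gap → hour 34); seating layout (finishes hour 21); sound check (finishes hour 31, plus 2-hour gap → hour 33). Taking the maximum gives a start of hour 34, and it finishes at 34 + 2 = hour 36.
The earliest everything can be done is hour 36, which is after the deadline of 27, so it is not possible.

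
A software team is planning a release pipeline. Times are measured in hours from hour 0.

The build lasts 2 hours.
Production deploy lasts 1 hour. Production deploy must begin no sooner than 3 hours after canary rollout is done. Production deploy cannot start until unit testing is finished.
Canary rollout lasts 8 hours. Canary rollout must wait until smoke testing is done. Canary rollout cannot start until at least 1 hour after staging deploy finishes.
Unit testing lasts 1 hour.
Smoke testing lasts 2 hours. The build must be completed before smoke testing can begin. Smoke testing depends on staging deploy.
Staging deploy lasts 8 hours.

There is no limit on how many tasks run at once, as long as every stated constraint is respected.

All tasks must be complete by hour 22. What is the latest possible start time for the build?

Nothing follows production deploy; the deadline of hour 22 is its only limit. It must start by 22 − 1 = hour 21.
Canary rollout must finish before production deploy (must start by hour 21, minus 3-hour gap → hour 18). With an 8-hour duration, canary rollout must start by 18 − 8 = hour 10.
Since canary rollout (must start by hour 10) depends on it, smoke testing must finish by hour 10. Backing off its 2-hour duration gives a latest start of hour 8.
The build has to be done before smoke testing (must start by hour 8). That means finishing by hour 8, i.e. starting by 8 − 2 = hour 6.

6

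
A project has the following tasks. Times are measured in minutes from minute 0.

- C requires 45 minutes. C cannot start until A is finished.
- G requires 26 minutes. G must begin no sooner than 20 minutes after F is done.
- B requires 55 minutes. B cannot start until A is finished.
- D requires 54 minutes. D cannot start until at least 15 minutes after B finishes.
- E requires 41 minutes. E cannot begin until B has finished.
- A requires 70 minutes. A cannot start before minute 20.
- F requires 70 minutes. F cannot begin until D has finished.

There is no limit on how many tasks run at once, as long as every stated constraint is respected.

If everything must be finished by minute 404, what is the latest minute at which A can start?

To finish by minute 404, G (duration 26) must start no later than minute 378.
F must finish before G (must start by minute 378, minus 20-minute gap → minute 358). With a 70-minute duration, F must start by 358 − 70 = minute 288.
D has to be done before F (must start by minute 288). That means finishing by minute 288, i.e. starting by 288 − 54 = minute 234.
E must finish by minute 404; it takes 41 minutes, so it must start by 404 − 41 = minute 363.
B has several dependents: D (must start by minute 234, minus 15-minute gap → minute 219); E (must start by minute 363). The earliest of those limits is minute 219, so B must start by 219 − 55 = minute 164.
To finish by minute 404, C (duration 45) must start no later than minute 359.
A has several dependents: B (must start by minute 164); C (must start by minute 359). The earliest of those limits is minute 164, so A must start by 164 − 70 = minute 94.

94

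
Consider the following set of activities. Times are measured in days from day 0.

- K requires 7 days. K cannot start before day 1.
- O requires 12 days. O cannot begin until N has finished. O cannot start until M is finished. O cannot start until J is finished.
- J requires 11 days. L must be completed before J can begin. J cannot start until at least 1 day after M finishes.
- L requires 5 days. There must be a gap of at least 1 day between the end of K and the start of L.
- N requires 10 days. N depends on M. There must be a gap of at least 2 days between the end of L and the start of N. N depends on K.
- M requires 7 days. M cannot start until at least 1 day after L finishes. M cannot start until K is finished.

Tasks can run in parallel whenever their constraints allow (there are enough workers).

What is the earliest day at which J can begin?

23

After its own release at day 1, K can start at day 1 and finishes at day 8.
L waits on K (finishes day 8, plus 1-day gap → day 9), so it starts at day 9 and finishes at 9 + 5 = day 14.
M needs all of L (finishes day 14, plus 1-day gap → day 15); K (finishes day 8). That puts its earliest start at day 15; it finishes at 15 + 7 = day 22.
J waits on L (finishes day 14); M (finishes day 22, plus 1-day gap → day 23). The latest of these is day 23, which is the earliest J can start.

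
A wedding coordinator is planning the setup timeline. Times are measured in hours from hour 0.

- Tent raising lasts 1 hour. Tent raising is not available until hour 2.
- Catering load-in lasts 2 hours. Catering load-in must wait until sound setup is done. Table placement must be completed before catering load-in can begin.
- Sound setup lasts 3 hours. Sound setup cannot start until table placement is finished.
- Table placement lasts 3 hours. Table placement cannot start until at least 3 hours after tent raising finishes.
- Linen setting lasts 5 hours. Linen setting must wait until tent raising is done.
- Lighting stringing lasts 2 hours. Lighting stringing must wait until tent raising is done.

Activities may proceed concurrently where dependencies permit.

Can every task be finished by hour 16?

Yes

After its own release at hour 2, tent raising can start at hour 2 and finishes at hour 3.
After tent raising (finishes hour 3), lighting stringing can start at hour 3 and finishes at hour 5.
After tent raising (finishes hour 3), linen setting can start at hour 3 and finishes at hour 8.
After tent raising (finishes hour 3, plus 3-hour gap → hour 6), table placement can start at hour 6 and finishes at hour 9.
After table placement (finishes hour 9), sound setup can start at hour 9 and finishes at hour 12.
Catering load-in cannot start until sound setup (finishes hour 12); table placement (finishes hour 9). The controlling bound is hour 12, so catering load-in finishes at 12 + 2 = hour 14.
Every task is finished by hour 14, which is no later than the deadline of 16, so the schedule is feasible.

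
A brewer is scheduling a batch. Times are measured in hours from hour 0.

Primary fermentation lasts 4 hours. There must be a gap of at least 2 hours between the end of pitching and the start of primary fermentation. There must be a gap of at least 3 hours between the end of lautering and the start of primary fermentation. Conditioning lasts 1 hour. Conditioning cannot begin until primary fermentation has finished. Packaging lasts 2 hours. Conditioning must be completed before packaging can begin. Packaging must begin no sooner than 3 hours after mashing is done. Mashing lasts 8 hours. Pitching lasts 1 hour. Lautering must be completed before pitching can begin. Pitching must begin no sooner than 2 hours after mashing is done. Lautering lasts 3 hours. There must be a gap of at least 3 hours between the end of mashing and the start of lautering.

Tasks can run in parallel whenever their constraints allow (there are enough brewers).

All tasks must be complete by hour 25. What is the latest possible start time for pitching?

15

Packaging has no dependents, so it just needs to finish by hour 25. Starting by 25 − 2 = hour 23 achieves that.
Conditioning has to be done before packaging (must start by hour 23). That means finishing by hour 23, i.e. starting by 23 − 1 = hour 22.
Primary fermentation must finish before conditioning (must start by hour 22). With a 4-hour duration, primary fermentation must start by 22 − 4 = hour 18.
Pitching must finish before primary fermentation (must start by hour 18, minus 2-hour gap → hour 16). With a 1-hour duration, pitching must start by 16 − 1 = hour 15.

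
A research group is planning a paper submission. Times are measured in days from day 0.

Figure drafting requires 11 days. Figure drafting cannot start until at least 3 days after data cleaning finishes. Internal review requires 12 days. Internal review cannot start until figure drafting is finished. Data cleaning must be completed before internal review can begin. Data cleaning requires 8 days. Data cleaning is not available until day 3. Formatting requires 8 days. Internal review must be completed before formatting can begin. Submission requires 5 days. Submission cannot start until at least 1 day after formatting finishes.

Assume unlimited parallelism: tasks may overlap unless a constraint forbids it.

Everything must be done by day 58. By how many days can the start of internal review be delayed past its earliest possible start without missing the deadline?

Data cleaning cannot begin until its own release at day 3. It runs from day 3 to 3 + 8 = day 11.
Figure drafting cannot begin until data cleaning (finishes day 11, plus 3-day gap → day 14). It runs from day 14 to 14 + 11 = day 25.
Internal review needs all of figure drafting (finishes day 25); data cleaning (finishes day 11). That puts its earliest start at day 25; it finishes at 25 + 12 = day 37.

Working backward from the deadline:
Submission has no dependents, so it just needs to finish by day 58. Starting by 58 − 5 = day 53 achieves that.
Formatting feeds into submission (must start by day 53, minus 1-day gap → day 52); so formatting must finish by day 52 and therefore start by day 44.
Internal review must finish before formatting (must start by day 44). With a 12-day duration, internal review must start by 44 − 12 = day 32.
So internal review can start as early as day 25 and as late as day 32, giving 32 − 25 = 7 days of slack.

7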